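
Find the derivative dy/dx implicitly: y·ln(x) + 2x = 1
Take d/dx of both sides. Since y is implicitly a function of x, the chain rule attaches a y' = dy/dx factor whenever we differentiate through y.

Set F(x, y) = (left side) − (right side), so the curve is F = 0. Differentiating each term of F:
  d/dx[2x] = 2
  d/dx[y·ln(x)] = y'·ln(x) + y/x
  d/dx[-1] = 0

Collecting, the y'-free part is the partial derivative in x and the y' coefficient is the partial derivative in y:
  ∂F/∂x = 2 + y/x
  ∂F/∂y = ln(x)

so d/dx[F(x, y(x))] = ∂F/∂x + (∂F/∂y)·y' = 0. Rearranging,
  dy/dx = -(∂F/∂x)/(∂F/∂y) = -(2 + y/x)/(ln(x))
        = -((2x + y)/x)/(ln(x)) = (-2x - y)/(x·ln(x))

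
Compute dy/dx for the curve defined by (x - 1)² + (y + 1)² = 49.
Take d/dx of both sides. Since y is implicitly a function of x, the chain rule attaches a y' = dy/dx factor whenever we differentiate through y.

Set F(x, y) = (left side) − (right side), so the curve is F = 0. Differentiating each term of F:
  d/dx[(x - 1)^2] = 2x - 2
  d/dx[(y + 1)^2] = 2·y'(y + 1)
  d/dx[-49] = 0

Collecting, the y'-free part is the partial derivative in x and the y' coefficient is the partial derivative in y:
  ∂F/∂x = 2x - 2
  ∂F/∂y = 2y + 2

so d/dx[F(x, y(x))] = ∂F/∂x + (∂F/∂y)·y' = 0. Rearranging,
  dy/dx = -(∂F/∂x)/(∂F/∂y) = -(2x - 2)/(2y + 2) = (1 - x)/(y + 1)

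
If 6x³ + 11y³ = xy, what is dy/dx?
Differentiate the relation implicitly: treat y = y(x) and apply the chain rule, so every y-derivative picks up a y' = dy/dx factor.

With everything moved to the left-hand side, differentiate term by term:
  d/dx[6x^3] = 18x^2
  d/dx[-xy] = -x·y' - y
  d/dx[11y^3] = 33y^2·y'

Separating the contributions that come from x directly and those that come through y:
  without y':      18x^2 - y
  multiplying y':  -x + 33y^2

so (18x^2 - y) + (-x + 33y^2)·y' = 0, and therefore
  dy/dx = -(18x^2 - y)/(-x + 33y^2) = (18x^2 - y)/(x - 33y^2)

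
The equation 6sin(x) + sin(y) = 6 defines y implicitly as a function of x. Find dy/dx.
Apply d/dx to both sides, remembering that y depends on x. Each occurrence of y therefore brings in a y' = dy/dx via the chain rule.

With F(x, y) equal to the left-hand side minus the right, differentiate F term by term:
  d/dx[6sin(x)] = 6cos(x)
  d/dx[sin(y)] = y'·cos(y)
  d/dx[-6] = 0
Adding these up, d/dx[F] = 0 becomes
  (6cos(x)) + (cos(y))·y' = 0,
so isolating y',
  dy/dx = -(6cos(x))/(cos(y)) = -6cos(x)/cos(y)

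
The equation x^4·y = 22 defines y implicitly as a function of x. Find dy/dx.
Differentiate the relation implicitly: treat y = y(x) and apply the chain rule, so every y-derivative picks up a y' = dy/dx factor.

With everything moved to the left-hand side, differentiate term by term:
  d/dx[x^4y] = x^4·y' + 4x^3y
  d/dx[-22] = 0

Separating the contributions that come from x directly and those that come through y:
  without y':      4x^3y
  multiplying y':  x^4

so (4x^3y) + (x^4)·y' = 0, and therefore
  dy/dx = -(4x^3y)/(x^4) = -4y/x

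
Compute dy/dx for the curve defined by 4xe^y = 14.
Take d/dx of both sides. Since y is implicitly a function of x, the chain rule attaches a y' = dy/dx factor whenever we differentiate through y.

Set F(x, y) = (left side) − (right side), so the curve is F = 0. Differentiating each term of F:
  d/dx[4x·e^(y)] = 4x·y'·e^(y) + 4e^(y)
  d/dx[-14] = 0

Collecting, the y'-free part is the partial derivative in x and the y' coefficient is the partial derivative in y:
  ∂F/∂x = 4e^(y)
  ∂F/∂y = 4x·e^(y)

so d/dx[F(x, y(x))] = ∂F/∂x + (∂F/∂y)·y' = 0. Rearranging,
  dy/dx = -(∂F/∂x)/(∂F/∂y) = -(4e^(y))/(4x·e^(y)) = -1/x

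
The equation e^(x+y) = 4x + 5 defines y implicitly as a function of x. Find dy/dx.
Differentiate the relation implicitly: treat y = y(x) and apply the chain rule, so every y-derivative picks up a y' = dy/dx factor.

With everything moved to the left-hand side, differentiate term by term:
  d/dx[-4x] = -4
  d/dx[e^(x + y)] = (y' + 1)·e^(x + y)
  d/dx[-5] = 0

Separating the contributions that come from x directly and those that come through y:
  without y':      e^(x + y) - 4
  multiplying y':  e^(x + y)

so (e^(x + y) - 4) + (e^(x + y))·y' = 0, and therefore
  dy/dx = -(e^(x + y) - 4)/(e^(x + y)) = 4e^(-x - y) - 1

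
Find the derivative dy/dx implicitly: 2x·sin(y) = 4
Apply d/dx to both sides, remembering that y depends on x. Each occurrence of y therefore brings in a y' = dy/dx via the chain rule.

With F(x, y) equal to the left-hand side minus the right, differentiate F term by term:
  d/dx[2x·sin(y)] = 2x·y'·cos(y) + 2sin(y)
  d/dx[-4] = 0
Adding these up, d/dx[F] = 0 becomes
  (2sin(y)) + (2x·cos(y))·y' = 0,
so isolating y',
  dy/dx = -(2sin(y))/(2x·cos(y)) = -tan(y)/x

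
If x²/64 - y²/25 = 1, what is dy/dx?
Differentiate both sides with respect to x, treating y as y(x). By the chain rule, any term containing y contributes a factor of y' = dy/dx when we differentiate it.

Move every term to one side and write the relation as F(x, y) = 0. Term by term,
  d/dx[x^2/64] = x/32
  d/dx[-y^2/25] = -2y·y'/25
  d/dx[-1] = 0

The pieces without y' make up ∂F/∂x and the coefficient of y' is ∂F/∂y:
  ∂F/∂x = x/32,
  ∂F/∂y = -2y/25.

Since d/dx[F] = ∂F/∂x + (∂F/∂y)·y' = 0, solve for y':
  (∂F/∂y)·y' = -∂F/∂x
  dy/dx = -(∂F/∂x)/(∂F/∂y) = -(x/32)/(-2y/25) = 25x/(64y)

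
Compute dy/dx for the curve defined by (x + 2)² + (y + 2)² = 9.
Differentiate both sides with respect to x, treating y as y(x). By the chain rule, any term containing y contributes a factor of y' = dy/dx when we differentiate it.

Move every term to one side and write the relation as F(x, y) = 0. Term by term,
  d/dx[(x + 2)^2] = 2x + 4
  d/dx[(y + 2)^2] = 2·y'(y + 2)
  d/dx[-9] = 0

The pieces without y' make up ∂F/∂x and the coefficient of y' is ∂F/∂y:
  ∂F/∂x = 2x + 4,
  ∂F/∂y = 2y + 4.

Since d/dx[F] = ∂F/∂x + (∂F/∂y)·y' = 0, solve for y':
  (∂F/∂y)·y' = -∂F/∂x
  dy/dx = -(∂F/∂x)/(∂F/∂y) = -(2x + 4)/(2y + 4) = (-x - 2)/(y + 2)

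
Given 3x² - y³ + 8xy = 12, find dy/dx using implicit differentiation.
Differentiate the relation implicitly: treat y = y(x) and apply the chain rule, so every y-derivative picks up a y' = dy/dx factor.

With everything moved to the left-hand side, differentiate term by term:
  d/dx[3x^2] = 6x
  d/dx[8xy] = 8x·y' + 8y
  d/dx[-y^3] = -3y^2·y'
  d/dx[-12] = 0

Separating the contributions that come from x directly and those that come through y:
  without y':      6x + 8y
  multiplying y':  8x - 3y^2

so (6x + 8y) + (8x - 3y^2)·y' = 0, and therefore
  dy/dx = -(6x + 8y)/(8x - 3y^2) = 2(-3x - 4y)/(8x - 3y^2)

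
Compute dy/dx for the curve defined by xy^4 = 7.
Take d/dx of both sides. Since y is implicitly a function of x, the chain rule attaches a y' = dy/dx factor whenever we differentiate through y.

Set F(x, y) = (left side) − (right side), so the curve is F = 0. Differentiating each term of F:
  d/dx[xy^4] = 4xy^3·y' + y^4
  d/dx[-7] = 0

Collecting, the y'-free part is the partial derivative in x and the y' coefficient is the partial derivative in y:
  ∂F/∂x = y^4
  ∂F/∂y = 4xy^3

so d/dx[F(x, y(x))] = ∂F/∂x + (∂F/∂y)·y' = 0. Rearranging,
  dy/dx = -(∂F/∂x)/(∂F/∂y) = -(y^4)/(4xy^3) = -y/(4x)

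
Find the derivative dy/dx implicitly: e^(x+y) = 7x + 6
Differentiate the relation implicitly: treat y = y(x) and apply the chain rule, so every y-derivative picks up a y' = dy/dx factor.

With everything moved to the left-hand side, differentiate term by term:
  d/dx[-7x] = -7
  d/dx[e^(x + y)] = (y' + 1)·e^(x + y)
  d/dx[-6] = 0

Separating the contributions that come from x directly and those that come through y:
  without y':      e^(x + y) - 7
  multiplying y':  e^(x + y)

so (e^(x + y) - 7) + (e^(x + y))·y' = 0, and therefore
  dy/dx = -(e^(x + y) - 7)/(e^(x + y)) = 7e^(-x - y) - 1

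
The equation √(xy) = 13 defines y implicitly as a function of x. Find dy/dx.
Differentiate both sides with respect to x, treating y as y(x). By the chain rule, any term containing y contributes a factor of y' = dy/dx when we differentiate it.

Move every term to one side and write the relation as F(x, y) = 0. Term by term,
  d/dx[√(xy)] = √(xy)(x·y'/2 + y/2)/(xy)
  d/dx[-13] = 0

The pieces without y' make up ∂F/∂x and the coefficient of y' is ∂F/∂y:
  ∂F/∂x = √(xy)/(2x),
  ∂F/∂y = √(xy)/(2y).

Since d/dx[F] = ∂F/∂x + (∂F/∂y)·y' = 0, solve for y':
  (∂F/∂y)·y' = -∂F/∂x
  dy/dx = -(∂F/∂x)/(∂F/∂y) = -(√(xy)/(2x))/(√(xy)/(2y)) = -y/x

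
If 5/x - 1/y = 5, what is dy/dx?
Differentiate the relation implicitly: treat y = y(x) and apply the chain rule, so every y-derivative picks up a y' = dy/dx factor.

With everything moved to the left-hand side, differentiate term by term:
  d/dx[-1/y] = y'/y^2
  d/dx[5/x] = -5/x^2
  d/dx[-5] = 0

Separating the contributions that come from x directly and those that come through y:
  without y':      -5/x^2
  multiplying y':  y^(-2)

so (-5/x^2) + (y^(-2))·y' = 0, and therefore
  dy/dx = -(-5/x^2)/(y^(-2)) = 5y^2/x^2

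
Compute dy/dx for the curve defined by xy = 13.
Differentiate both sides with respect to x, treating y as y(x). By the chain rule, any term containing y contributes a factor of y' = dy/dx when we differentiate it.

Move every term to one side and write the relation as F(x, y) = 0. Term by term,
  d/dx[xy] = x·y' + y
  d/dx[-13] = 0

The pieces without y' make up ∂F/∂x and the coefficient of y' is ∂F/∂y:
  ∂F/∂x = y,
  ∂F/∂y = x.

Since d/dx[F] = ∂F/∂x + (∂F/∂y)·y' = 0, solve for y':
  (∂F/∂y)·y' = -∂F/∂x
  dy/dx = -(∂F/∂x)/(∂F/∂y) = -(y)/(x) = -y/x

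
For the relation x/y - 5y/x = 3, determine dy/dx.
Apply d/dx to both sides, remembering that y depends on x. Each occurrence of y therefore brings in a y' = dy/dx via the chain rule.

With F(x, y) equal to the left-hand side minus the right, differentiate F term by term:
  d/dx[x/y] = -x·y'/y^2 + 1/y
  d/dx[-5y/x] = -5·y'/x + 5y/x^2
  d/dx[-3] = 0
Adding these up, d/dx[F] = 0 becomes
  (1/y + 5y/x^2) + (-x/y^2 - 5/x)·y' = 0,
so isolating y',
  dy/dx = -(1/y + 5y/x^2)/(-x/y^2 - 5/x)
        = -((x^2 + 5y^2)/(x^2y))/(-(x^2 + 5y^2)/(xy^2)) = y/x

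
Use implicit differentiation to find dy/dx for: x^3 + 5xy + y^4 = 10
Differentiate both sides with respect to x, treating y as y(x). By the chain rule, any term containing y contributes a factor of y' = dy/dx when we differentiate it.

Move every term to one side and write the relation as F(x, y) = 0. Term by term,
  d/dx[x^3] = 3x^2
  d/dx[5xy] = 5x·y' + 5y
  d/dx[y^4] = 4y^3·y'
  d/dx[-10] = 0

The pieces without y' make up ∂F/∂x and the coefficient of y' is ∂F/∂y:
  ∂F/∂x = 3x^2 + 5y,
  ∂F/∂y = 5x + 4y^3.

Since d/dx[F] = ∂F/∂x + (∂F/∂y)·y' = 0, solve for y':
  (∂F/∂y)·y' = -∂F/∂x
  dy/dx = -(∂F/∂x)/(∂F/∂y) = -(3x^2 + 5y)/(5x + 4y^3) = (-3x^2 - 5y)/(5x + 4y^3)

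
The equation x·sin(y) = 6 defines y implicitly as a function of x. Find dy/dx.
Take d/dx of both sides. Since y is implicitly a function of x, the chain rule attaches a y' = dy/dx factor whenever we differentiate through y.

Set F(x, y) = (left side) − (right side), so the curve is F = 0. Differentiating each term of F:
  d/dx[x·sin(y)] = x·y'·cos(y) + sin(y)
  d/dx[-6] = 0

Collecting, the y'-free part is the partial derivative in x and the y' coefficient is the partial derivative in y:
  ∂F/∂x = sin(y)
  ∂F/∂y = x·cos(y)

so d/dx[F(x, y(x))] = ∂F/∂x + (∂F/∂y)·y' = 0. Rearranging,
  dy/dx = -(∂F/∂x)/(∂F/∂y) = -(sin(y))/(x·cos(y)) = -tan(y)/x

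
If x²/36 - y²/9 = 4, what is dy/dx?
Take d/dx of both sides. Since y is implicitly a function of x, the chain rule attaches a y' = dy/dx factor whenever we differentiate through y.

Set F(x, y) = (left side) − (right side), so the curve is F = 0. Differentiating each term of F:
  d/dx[x^2/36] = x/18
  d/dx[-y^2/9] = -2y·y'/9
  d/dx[-4] = 0

Collecting, the y'-free part is the partial derivative in x and the y' coefficient is the partial derivative in y:
  ∂F/∂x = x/18
  ∂F/∂y = -2y/9

so d/dx[F(x, y(x))] = ∂F/∂x + (∂F/∂y)·y' = 0. Rearranging,
  dy/dx = -(∂F/∂x)/(∂F/∂y) = -(x/18)/(-2y/9) = x/(4y)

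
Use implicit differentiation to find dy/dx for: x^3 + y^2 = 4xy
Apply d/dx to both sides, remembering that y depends on x. Each occurrence of y therefore brings in a y' = dy/dx via the chain rule.

With F(x, y) equal to the left-hand side minus the right, differentiate F term by term:
  d/dx[x^3] = 3x^2
  d/dx[-4xy] = -4x·y' - 4y
  d/dx[y^2] = 2y·y'
Adding these up, d/dx[F] = 0 becomes
  (3x^2 - 4y) + (-4x + 2y)·y' = 0,
so isolating y',
  dy/dx = -(3x^2 - 4y)/(-4x + 2y) = (3x^2 - 4y)/(2(2x - y))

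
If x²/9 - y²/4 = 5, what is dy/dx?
Take d/dx of both sides. Since y is implicitly a function of x, the chain rule attaches a y' = dy/dx factor whenever we differentiate through y.

Set F(x, y) = (left side) − (right side), so the curve is F = 0. Differentiating each term of F:
  d/dx[x^2/9] = 2x/9
  d/dx[-y^2/4] = -y·y'/2
  d/dx[-5] = 0

Collecting, the y'-free part is the partial derivative in x and the y' coefficient is the partial derivative in y:
  ∂F/∂x = 2x/9
  ∂F/∂y = -y/2

so d/dx[F(x, y(x))] = ∂F/∂x + (∂F/∂y)·y' = 0. Rearranging,
  dy/dx = -(∂F/∂x)/(∂F/∂y) = -(2x/9)/(-y/2) = 4x/(9y)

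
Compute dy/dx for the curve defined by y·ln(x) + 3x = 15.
Apply d/dx to both sides, remembering that y depends on x. Each occurrence of y therefore brings in a y' = dy/dx via the chain rule.

With F(x, y) equal to the left-hand side minus the right, differentiate F term by term:
  d/dx[3x] = 3
  d/dx[y·ln(x)] = y'·ln(x) + y/x
  d/dx[-15] = 0
Adding these up, d/dx[F] = 0 becomes
  (3 + y/x) + (ln(x))·y' = 0,
so isolating y',
  dy/dx = -(3 + y/x)/(ln(x))
        = -((3x + y)/x)/(ln(x)) = (-3x - y)/(x·ln(x))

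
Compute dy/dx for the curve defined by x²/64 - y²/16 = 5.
Differentiate both sides with respect to x, treating y as y(x). By the chain rule, any term containing y contributes a factor of y' = dy/dx when we differentiate it.

Move every term to one side and write the relation as F(x, y) = 0. Term by term,
  d/dx[x^2/64] = x/32
  d/dx[-y^2/16] = -y·y'/8
  d/dx[-5] = 0

The pieces without y' make up ∂F/∂x and the coefficient of y' is ∂F/∂y:
  ∂F/∂x = x/32,
  ∂F/∂y = -y/8.

Since d/dx[F] = ∂F/∂x + (∂F/∂y)·y' = 0, solve for y':
  (∂F/∂y)·y' = -∂F/∂x
  dy/dx = -(∂F/∂x)/(∂F/∂y) = -(x/32)/(-y/8) = x/(4y)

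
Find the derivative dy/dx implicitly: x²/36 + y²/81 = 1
Take d/dx of both sides. Since y is implicitly a function of x, the chain rule attaches a y' = dy/dx factor whenever we differentiate through y.

Set F(x, y) = (left side) − (right side), so the curve is F = 0. Differentiating each term of F:
  d/dx[x^2/36] = x/18
  d/dx[y^2/81] = 2y·y'/81
  d/dx[-1] = 0

Collecting, the y'-free part is the partial derivative in x and the y' coefficient is the partial derivative in y:
  ∂F/∂x = x/18
  ∂F/∂y = 2y/81

so d/dx[F(x, y(x))] = ∂F/∂x + (∂F/∂y)·y' = 0. Rearranging,
  dy/dx = -(∂F/∂x)/(∂F/∂y) = -(x/18)/(2y/81) = -9x/(4y)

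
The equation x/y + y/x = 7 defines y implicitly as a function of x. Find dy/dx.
Differentiate both sides with respect to x, treating y as y(x). By the chain rule, any term containing y contributes a factor of y' = dy/dx when we differentiate it.

Move every term to one side and write the relation as F(x, y) = 0. Term by term,
  d/dx[x/y] = -x·y'/y^2 + 1/y
  d/dx[y/x] = y'/x - y/x^2
  d/dx[-7] = 0

The pieces without y' make up ∂F/∂x and the coefficient of y' is ∂F/∂y:
  ∂F/∂x = 1/y - y/x^2,
  ∂F/∂y = -x/y^2 + 1/x.

Since d/dx[F] = ∂F/∂x + (∂F/∂y)·y' = 0, solve for y':
  (∂F/∂y)·y' = -∂F/∂x
  dy/dx = -(∂F/∂x)/(∂F/∂y) = -(1/y - y/x^2)/(-x/y^2 + 1/x)
        = -((x - y)(x + y)/(x^2y))/(-(x - y)(x + y)/(xy^2)) = y/x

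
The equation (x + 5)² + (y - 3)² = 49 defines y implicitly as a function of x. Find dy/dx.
Apply d/dx to both sides, remembering that y depends on x. Each occurrence of y therefore brings in a y' = dy/dx via the chain rule.

With F(x, y) equal to the left-hand side minus the right, differentiate F term by term:
  d/dx[(x + 5)^2] = 2x + 10
  d/dx[(y - 3)^2] = 2·y'(y - 3)
  d/dx[-49] = 0
Adding these up, d/dx[F] = 0 becomes
  (2x + 10) + (2y - 6)·y' = 0,
so isolating y',
  dy/dx = -(2x + 10)/(2y - 6) = (-x - 5)/(y - 3)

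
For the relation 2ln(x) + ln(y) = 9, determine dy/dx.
Differentiate the relation implicitly: treat y = y(x) and apply the chain rule, so every y-derivative picks up a y' = dy/dx factor.

With everything moved to the left-hand side, differentiate term by term:
  d/dx[2ln(x)] = 2/x
  d/dx[ln(y)] = y'/y
  d/dx[-9] = 0

Separating the contributions that come from x directly and those that come through y:
  without y':      2/x
  multiplying y':  1/y

so (2/x) + (1/y)·y' = 0, and therefore
  dy/dx = -(2/x)/(1/y) = -2y/x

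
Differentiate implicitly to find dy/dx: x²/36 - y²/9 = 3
Differentiate the relation implicitly: treat y = y(x) and apply the chain rule, so every y-derivative picks up a y' = dy/dx factor.

With everything moved to the left-hand side, differentiate term by term:
  d/dx[x^2/36] = x/18
  d/dx[-y^2/9] = -2y·y'/9
  d/dx[-3] = 0

Separating the contributions that come from x directly and those that come through y:
  without y':      x/18
  multiplying y':  -2y/9

so (x/18) + (-2y/9)·y' = 0, and therefore
  dy/dx = -(x/18)/(-2y/9) = x/(4y)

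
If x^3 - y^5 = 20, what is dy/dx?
Differentiate the relation implicitly: treat y = y(x) and apply the chain rule, so every y-derivative picks up a y' = dy/dx factor.

With everything moved to the left-hand side, differentiate term by term:
  d/dx[x^3] = 3x^2
  d/dx[-y^5] = -5y^4·y'
  d/dx[-20] = 0

Separating the contributions that come from x directly and those that come through y:
  without y':      3x^2
  multiplying y':  -5y^4

so (3x^2) + (-5y^4)·y' = 0, and therefore
  dy/dx = -(3x^2)/(-5y^4) = 3x^2/(5y^4)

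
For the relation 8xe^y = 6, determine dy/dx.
Differentiate the relation implicitly: treat y = y(x) and apply the chain rule, so every y-derivative picks up a y' = dy/dx factor.

With everything moved to the left-hand side, differentiate term by term:
  d/dx[8x·e^(y)] = 8x·y'·e^(y) + 8e^(y)
  d/dx[-6] = 0

Separating the contributions that come from x directly and those that come through y:
  without y':      8e^(y)
  multiplying y':  8x·e^(y)

so (8e^(y)) + (8x·e^(y))·y' = 0, and therefore
  dy/dx = -(8e^(y))/(8x·e^(y)) = -1/x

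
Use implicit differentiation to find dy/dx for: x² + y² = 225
Differentiate both sides with respect to x, treating y as y(x). By the chain rule, any term containing y contributes a factor of y' = dy/dx when we differentiate it.

Move every term to one side and write the relation as F(x, y) = 0. Term by term,
  d/dx[x^2] = 2x
  d/dx[y^2] = 2y·y'
  d/dx[-225] = 0

The pieces without y' make up ∂F/∂x and the coefficient of y' is ∂F/∂y:
  ∂F/∂x = 2x,
  ∂F/∂y = 2y.

Since d/dx[F] = ∂F/∂x + (∂F/∂y)·y' = 0, solve for y':
  (∂F/∂y)·y' = -∂F/∂x
  dy/dx = -(∂F/∂x)/(∂F/∂y) = -(2x)/(2y) = -x/y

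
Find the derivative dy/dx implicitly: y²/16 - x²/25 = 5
Differentiate the relation implicitly: treat y = y(x) and apply the chain rule, so every y-derivative picks up a y' = dy/dx factor.

With everything moved to the left-hand side, differentiate term by term:
  d/dx[-x^2/25] = -2x/25
  d/dx[y^2/16] = y·y'/8
  d/dx[-5] = 0

Separating the contributions that come from x directly and those that come through y:
  without y':      -2x/25
  multiplying y':  y/8

so (-2x/25) + (y/8)·y' = 0, and therefore
  dy/dx = -(-2x/25)/(y/8) = 16x/(25y)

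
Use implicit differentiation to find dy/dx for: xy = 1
Differentiate the relation implicitly: treat y = y(x) and apply the chain rule, so every y-derivative picks up a y' = dy/dx factor.

With everything moved to the left-hand side, differentiate term by term:
  d/dx[xy] = x·y' + y
  d/dx[-1] = 0

Separating the contributions that come from x directly and those that come through y:
  without y':      y
  multiplying y':  x

so (y) + (x)·y' = 0, and therefore
  dy/dx = -(y)/(x) = -y/x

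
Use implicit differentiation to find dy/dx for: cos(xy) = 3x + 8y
Differentiate both sides with respect to x, treating y as y(x). By the chain rule, any term containing y contributes a factor of y' = dy/dx when we differentiate it.

Move every term to one side and write the relation as F(x, y) = 0. Term by term,
  d/dx[-3x] = -3
  d/dx[-8y] = -8·y'
  d/dx[cos(xy)] = -(x·y' + y)·sin(xy)

The pieces without y' make up ∂F/∂x and the coefficient of y' is ∂F/∂y:
  ∂F/∂x = -y·sin(xy) - 3,
  ∂F/∂y = -x·sin(xy) - 8.

Since d/dx[F] = ∂F/∂x + (∂F/∂y)·y' = 0, solve for y':
  (∂F/∂y)·y' = -∂F/∂x
  dy/dx = -(∂F/∂x)/(∂F/∂y) = -(-y·sin(xy) - 3)/(-x·sin(xy) - 8) = -(y·sin(xy) + 3)/(x·sin(xy) + 8)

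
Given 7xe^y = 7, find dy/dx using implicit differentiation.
Apply d/dx to both sides, remembering that y depends on x. Each occurrence of y therefore brings in a y' = dy/dx via the chain rule.

With F(x, y) equal to the left-hand side minus the right, differentiate F term by term:
  d/dx[7x·e^(y)] = 7x·y'·e^(y) + 7e^(y)
  d/dx[-7] = 0
Adding these up, d/dx[F] = 0 becomes
  (7e^(y)) + (7x·e^(y))·y' = 0,
so isolating y',
  dy/dx = -(7e^(y))/(7x·e^(y)) = -1/x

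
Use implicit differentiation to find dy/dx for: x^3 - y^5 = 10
Differentiate both sides with respect to x, treating y as y(x). By the chain rule, any term containing y contributes a factor of y' = dy/dx when we differentiate it.

Move every term to one side and write the relation as F(x, y) = 0. Term by term,
  d/dx[x^3] = 3x^2
  d/dx[-y^5] = -5y^4·y'
  d/dx[-10] = 0

The pieces without y' make up ∂F/∂x and the coefficient of y' is ∂F/∂y:
  ∂F/∂x = 3x^2,
  ∂F/∂y = -5y^4.

Since d/dx[F] = ∂F/∂x + (∂F/∂y)·y' = 0, solve for y':
  (∂F/∂y)·y' = -∂F/∂x
  dy/dx = -(∂F/∂x)/(∂F/∂y) = -(3x^2)/(-5y^4) = 3x^2/(5y^4)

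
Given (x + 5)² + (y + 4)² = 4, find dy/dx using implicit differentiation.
Differentiate the relation implicitly: treat y = y(x) and apply the chain rule, so every y-derivative picks up a y' = dy/dx factor.

With everything moved to the left-hand side, differentiate term by term:
  d/dx[(x + 5)^2] = 2x + 10
  d/dx[(y + 4)^2] = 2·y'(y + 4)
  d/dx[-4] = 0

Separating the contributions that come from x directly and those that come through y:
  without y':      2x + 10
  multiplying y':  2y + 8

so (2x + 10) + (2y + 8)·y' = 0, and therefore
  dy/dx = -(2x + 10)/(2y + 8) = (-x - 5)/(y + 4)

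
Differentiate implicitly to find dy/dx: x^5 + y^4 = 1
Take d/dx of both sides. Since y is implicitly a function of x, the chain rule attaches a y' = dy/dx factor whenever we differentiate through y.

Set F(x, y) = (left side) − (right side), so the curve is F = 0. Differentiating each term of F:
  d/dx[x^5] = 5x^4
  d/dx[y^4] = 4y^3·y'
  d/dx[-1] = 0

Collecting, the y'-free part is the partial derivative in x and the y' coefficient is the partial derivative in y:
  ∂F/∂x = 5x^4
  ∂F/∂y = 4y^3

so d/dx[F(x, y(x))] = ∂F/∂x + (∂F/∂y)·y' = 0. Rearranging,
  dy/dx = -(∂F/∂x)/(∂F/∂y) = -(5x^4)/(4y^3) = -5x^4/(4y^3)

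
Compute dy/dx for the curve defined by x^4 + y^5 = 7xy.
Differentiate the relation implicitly: treat y = y(x) and apply the chain rule, so every y-derivative picks up a y' = dy/dx factor.

With everything moved to the left-hand side, differentiate term by term:
  d/dx[x^4] = 4x^3
  d/dx[-7xy] = -7x·y' - 7y
  d/dx[y^5] = 5y^4·y'

Separating the contributions that come from x directly and those that come through y:
  without y':      4x^3 - 7y
  multiplying y':  -7x + 5y^4

so (4x^3 - 7y) + (-7x + 5y^4)·y' = 0, and therefore
  dy/dx = -(4x^3 - 7y)/(-7x + 5y^4) = (4x^3 - 7y)/(7x - 5y^4)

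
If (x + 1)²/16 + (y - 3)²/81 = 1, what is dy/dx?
Apply d/dx to both sides, remembering that y depends on x. Each occurrence of y therefore brings in a y' = dy/dx via the chain rule.

With F(x, y) equal to the left-hand side minus the right, differentiate F term by term:
  d/dx[(x + 1)^2/16] = x/8 + 1/8
  d/dx[(y - 3)^2/81] = 2·y'(y - 3)/81
  d/dx[-1] = 0
Adding these up, d/dx[F] = 0 becomes
  (x/8 + 1/8) + (2y/81 - 2/27)·y' = 0,
so isolating y',
  dy/dx = -(x/8 + 1/8)/(2y/81 - 2/27)
        = -((x + 1)/8)/(2(y - 3)/81) = 81(-x - 1)/(16(y - 3))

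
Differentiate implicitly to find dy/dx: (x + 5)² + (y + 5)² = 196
Apply d/dx to both sides, remembering that y depends on x. Each occurrence of y therefore brings in a y' = dy/dx via the chain rule.

With F(x, y) equal to the left-hand side minus the right, differentiate F term by term:
  d/dx[(x + 5)^2] = 2x + 10
  d/dx[(y + 5)^2] = 2·y'(y + 5)
  d/dx[-196] = 0
Adding these up, d/dx[F] = 0 becomes
  (2x + 10) + (2y + 10)·y' = 0,
so isolating y',
  dy/dx = -(2x + 10)/(2y + 10) = (-x - 5)/(y + 5)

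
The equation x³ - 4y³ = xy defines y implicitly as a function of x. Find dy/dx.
Apply d/dx to both sides, remembering that y depends on x. Each occurrence of y therefore brings in a y' = dy/dx via the chain rule.

With F(x, y) equal to the left-hand side minus the right, differentiate F term by term:
  d/dx[x^3] = 3x^2
  d/dx[-xy] = -x·y' - y
  d/dx[-4y^3] = -12y^2·y'
Adding these up, d/dx[F] = 0 becomes
  (3x^2 - y) + (-x - 12y^2)·y' = 0,
so isolating y',
  dy/dx = -(3x^2 - y)/(-x - 12y^2) = (3x^2 - y)/(x + 12y^2)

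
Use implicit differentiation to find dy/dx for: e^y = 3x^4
Take d/dx of both sides. Since y is implicitly a function of x, the chain rule attaches a y' = dy/dx factor whenever we differentiate through y.

Set F(x, y) = (left side) − (right side), so the curve is F = 0. Differentiating each term of F:
  d/dx[-3x^4] = -12x^3
  d/dx[e^(y)] = y'·e^(y)

Collecting, the y'-free part is the partial derivative in x and the y' coefficient is the partial derivative in y:
  ∂F/∂x = -12x^3
  ∂F/∂y = e^(y)

so d/dx[F(x, y(x))] = ∂F/∂x + (∂F/∂y)·y' = 0. Rearranging,
  dy/dx = -(∂F/∂x)/(∂F/∂y) = -(-12x^3)/(e^(y)) = 12x^3e^(-y)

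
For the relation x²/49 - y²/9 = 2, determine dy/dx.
Differentiate the relation implicitly: treat y = y(x) and apply the chain rule, so every y-derivative picks up a y' = dy/dx factor.

With everything moved to the left-hand side, differentiate term by term:
  d/dx[x^2/49] = 2x/49
  d/dx[-y^2/9] = -2y·y'/9
  d/dx[-2] = 0

Separating the contributions that come from x directly and those that come through y:
  without y':      2x/49
  multiplying y':  -2y/9

so (2x/49) + (-2y/9)·y' = 0, and therefore
  dy/dx = -(2x/49)/(-2y/9) = 9x/(49y)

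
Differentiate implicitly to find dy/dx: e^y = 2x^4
Differentiate the relation implicitly: treat y = y(x) and apply the chain rule, so every y-derivative picks up a y' = dy/dx factor.

With everything moved to the left-hand side, differentiate term by term:
  d/dx[-2x^4] = -8x^3
  d/dx[e^(y)] = y'·e^(y)

Separating the contributions that come from x directly and those that come through y:
  without y':      -8x^3
  multiplying y':  e^(y)

so (-8x^3) + (e^(y))·y' = 0, and therefore
  dy/dx = -(-8x^3)/(e^(y)) = 8x^3e^(-y)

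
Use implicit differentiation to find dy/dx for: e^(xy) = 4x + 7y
Apply d/dx to both sides, remembering that y depends on x. Each occurrence of y therefore brings in a y' = dy/dx via the chain rule.

With F(x, y) equal to the left-hand side minus the right, differentiate F term by term:
  d/dx[-4x] = -4
  d/dx[-7y] = -7·y'
  d/dx[e^(xy)] = (x·y' + y)·e^(xy)
Adding these up, d/dx[F] = 0 becomes
  (y·e^(xy) - 4) + (x·e^(xy) - 7)·y' = 0,
so isolating y',
  dy/dx = -(y·e^(xy) - 4)/(x·e^(xy) - 7) = (-y·e^(xy) + 4)/(x·e^(xy) - 7)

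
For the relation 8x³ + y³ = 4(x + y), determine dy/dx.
Differentiate the relation implicitly: treat y = y(x) and apply the chain rule, so every y-derivative picks up a y' = dy/dx factor.

With everything moved to the left-hand side, differentiate term by term:
  d/dx[8x^3] = 24x^2
  d/dx[-4x] = -4
  d/dx[y^3] = 3y^2·y'
  d/dx[-4y] = -4·y'

Separating the contributions that come from x directly and those that come through y:
  without y':      24x^2 - 4
  multiplying y':  3y^2 - 4

so (24x^2 - 4) + (3y^2 - 4)·y' = 0, and therefore
  dy/dx = -(24x^2 - 4)/(3y^2 - 4) = 4(1 - 6x^2)/(3y^2 - 4)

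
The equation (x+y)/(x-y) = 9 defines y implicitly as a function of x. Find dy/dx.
Differentiate the relation implicitly: treat y = y(x) and apply the chain rule, so every y-derivative picks up a y' = dy/dx factor.

With everything moved to the left-hand side, differentiate term by term:
  d/dx[(x + y)/(x - y)] = (y' + 1)/(x - y) + (x + y)(y' - 1)/(x - y)^2
  d/dx[-9] = 0

Separating the contributions that come from x directly and those that come through y:
  without y':      1/(x - y) - (x + y)/(x - y)^2
  multiplying y':  1/(x - y) + (x + y)/(x - y)^2

so (1/(x - y) - (x + y)/(x - y)^2) + (1/(x - y) + (x + y)/(x - y)^2)·y' = 0, and therefore
  dy/dx = -(1/(x - y) - (x + y)/(x - y)^2)/(1/(x - y) + (x + y)/(x - y)^2)
        = -(-2y/(x - y)^2)/(2x/(x - y)^2) = y/x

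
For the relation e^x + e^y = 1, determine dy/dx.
Differentiate the relation implicitly: treat y = y(x) and apply the chain rule, so every y-derivative picks up a y' = dy/dx factor.

With everything moved to the left-hand side, differentiate term by term:
  d/dx[e^(x)] = e^(x)
  d/dx[e^(y)] = y'·e^(y)
  d/dx[-1] = 0

Separating the contributions that come from x directly and those that come through y:
  without y':      e^(x)
  multiplying y':  e^(y)

so (e^(x)) + (e^(y))·y' = 0, and therefore
  dy/dx = -(e^(x))/(e^(y)) = -e^(x - y)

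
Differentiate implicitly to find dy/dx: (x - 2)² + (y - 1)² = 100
Differentiate both sides with respect to x, treating y as y(x). By the chain rule, any term containing y contributes a factor of y' = dy/dx when we differentiate it.

Move every term to one side and write the relation as F(x, y) = 0. Term by term,
  d/dx[(x - 2)^2] = 2x - 4
  d/dx[(y - 1)^2] = 2·y'(y - 1)
  d/dx[-100] = 0

The pieces without y' make up ∂F/∂x and the coefficient of y' is ∂F/∂y:
  ∂F/∂x = 2x - 4,
  ∂F/∂y = 2y - 2.

Since d/dx[F] = ∂F/∂x + (∂F/∂y)·y' = 0, solve for y':
  (∂F/∂y)·y' = -∂F/∂x
  dy/dx = -(∂F/∂x)/(∂F/∂y) = -(2x - 4)/(2y - 2) = (2 - x)/(y - 1)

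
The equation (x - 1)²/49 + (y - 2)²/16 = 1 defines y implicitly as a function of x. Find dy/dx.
Apply d/dx to both sides, remembering that y depends on x. Each occurrence of y therefore brings in a y' = dy/dx via the chain rule.

With F(x, y) equal to the left-hand side minus the right, differentiate F term by term:
  d/dx[(x - 1)^2/49] = 2x/49 - 2/49
  d/dx[(y - 2)^2/16] = y'(y - 2)/8
  d/dx[-1] = 0
Adding these up, d/dx[F] = 0 becomes
  (2x/49 - 2/49) + (y/8 - 1/4)·y' = 0,
so isolating y',
  dy/dx = -(2x/49 - 2/49)/(y/8 - 1/4)
        = -(2(x - 1)/49)/((y - 2)/8) = 16(1 - x)/(49(y - 2))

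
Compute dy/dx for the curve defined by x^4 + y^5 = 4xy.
Take d/dx of both sides. Since y is implicitly a function of x, the chain rule attaches a y' = dy/dx factor whenever we differentiate through y.

Set F(x, y) = (left side) − (right side), so the curve is F = 0. Differentiating each term of F:
  d/dx[x^4] = 4x^3
  d/dx[-4xy] = -4x·y' - 4y
  d/dx[y^5] = 5y^4·y'

Collecting, the y'-free part is the partial derivative in x and the y' coefficient is the partial derivative in y:
  ∂F/∂x = 4x^3 - 4y
  ∂F/∂y = -4x + 5y^4

so d/dx[F(x, y(x))] = ∂F/∂x + (∂F/∂y)·y' = 0. Rearranging,
  dy/dx = -(∂F/∂x)/(∂F/∂y) = -(4x^3 - 4y)/(-4x + 5y^4) = 4(x^3 - y)/(4x - 5y^4)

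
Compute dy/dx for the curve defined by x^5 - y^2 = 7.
Differentiate the relation implicitly: treat y = y(x) and apply the chain rule, so every y-derivative picks up a y' = dy/dx factor.

With everything moved to the left-hand side, differentiate term by term:
  d/dx[x^5] = 5x^4
  d/dx[-y^2] = -2y·y'
  d/dx[-7] = 0

Separating the contributions that come from x directly and those that come through y:
  without y':      5x^4
  multiplying y':  -2y

so (5x^4) + (-2y)·y' = 0, and therefore
  dy/dx = -(5x^4)/(-2y) = 5x^4/(2y)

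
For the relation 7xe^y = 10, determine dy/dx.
Differentiate both sides with respect to x, treating y as y(x). By the chain rule, any term containing y contributes a factor of y' = dy/dx when we differentiate it.

Move every term to one side and write the relation as F(x, y) = 0. Term by term,
  d/dx[7x·e^(y)] = 7x·y'·e^(y) + 7e^(y)
  d/dx[-10] = 0

The pieces without y' make up ∂F/∂x and the coefficient of y' is ∂F/∂y:
  ∂F/∂x = 7e^(y),
  ∂F/∂y = 7x·e^(y).

Since d/dx[F] = ∂F/∂x + (∂F/∂y)·y' = 0, solve for y':
  (∂F/∂y)·y' = -∂F/∂x
  dy/dx = -(∂F/∂x)/(∂F/∂y) = -(7e^(y))/(7x·e^(y)) = -1/x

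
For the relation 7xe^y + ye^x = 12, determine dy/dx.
Differentiate both sides with respect to x, treating y as y(x). By the chain rule, any term containing y contributes a factor of y' = dy/dx when we differentiate it.

Move every term to one side and write the relation as F(x, y) = 0. Term by term,
  d/dx[7x·e^(y)] = 7x·y'·e^(y) + 7e^(y)
  d/dx[y·e^(x)] = y·e^(x) + y'·e^(x)
  d/dx[-12] = 0

The pieces without y' make up ∂F/∂x and the coefficient of y' is ∂F/∂y:
  ∂F/∂x = y·e^(x) + 7e^(y),
  ∂F/∂y = 7x·e^(y) + e^(x).

Since d/dx[F] = ∂F/∂x + (∂F/∂y)·y' = 0, solve for y':
  (∂F/∂y)·y' = -∂F/∂x
  dy/dx = -(∂F/∂x)/(∂F/∂y) = -(y·e^(x) + 7e^(y))/(7x·e^(y) + e^(x)) = (-y·e^(x) - 7e^(y))/(7x·e^(y) + e^(x))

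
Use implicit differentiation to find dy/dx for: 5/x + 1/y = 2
Differentiate the relation implicitly: treat y = y(x) and apply the chain rule, so every y-derivative picks up a y' = dy/dx factor.

With everything moved to the left-hand side, differentiate term by term:
  d/dx[1/y] = -y'/y^2
  d/dx[5/x] = -5/x^2
  d/dx[-2] = 0

Separating the contributions that come from x directly and those that come through y:
  without y':      -5/x^2
  multiplying y':  -1/y^2

so (-5/x^2) + (-1/y^2)·y' = 0, and therefore
  dy/dx = -(-5/x^2)/(-1/y^2) = -5y^2/x^2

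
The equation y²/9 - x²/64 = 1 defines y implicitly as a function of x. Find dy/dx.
Differentiate the relation implicitly: treat y = y(x) and apply the chain rule, so every y-derivative picks up a y' = dy/dx factor.

With everything moved to the left-hand side, differentiate term by term:
  d/dx[-x^2/64] = -x/32
  d/dx[y^2/9] = 2y·y'/9
  d/dx[-1] = 0

Separating the contributions that come from x directly and those that come through y:
  without y':      -x/32
  multiplying y':  2y/9

so (-x/32) + (2y/9)·y' = 0, and therefore
  dy/dx = -(-x/32)/(2y/9) = 9x/(64y)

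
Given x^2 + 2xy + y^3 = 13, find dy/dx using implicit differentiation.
Differentiate both sides with respect to x, treating y as y(x). By the chain rule, any term containing y contributes a factor of y' = dy/dx when we differentiate it.

Move every term to one side and write the relation as F(x, y) = 0. Term by term,
  d/dx[x^2] = 2x
  d/dx[2xy] = 2x·y' + 2y
  d/dx[y^3] = 3y^2·y'
  d/dx[-13] = 0

The pieces without y' make up ∂F/∂x and the coefficient of y' is ∂F/∂y:
  ∂F/∂x = 2x + 2y,
  ∂F/∂y = 2x + 3y^2.

Since d/dx[F] = ∂F/∂x + (∂F/∂y)·y' = 0, solve for y':
  (∂F/∂y)·y' = -∂F/∂x
  dy/dx = -(∂F/∂x)/(∂F/∂y) = -(2x + 2y)/(2x + 3y^2) = 2(-x - y)/(2x + 3y^2)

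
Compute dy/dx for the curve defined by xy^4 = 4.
Differentiate both sides with respect to x, treating y as y(x). By the chain rule, any term containing y contributes a factor of y' = dy/dx when we differentiate it.

Move every term to one side and write the relation as F(x, y) = 0. Term by term,
  d/dx[xy^4] = 4xy^3·y' + y^4
  d/dx[-4] = 0

The pieces without y' make up ∂F/∂x and the coefficient of y' is ∂F/∂y:
  ∂F/∂x = y^4,
  ∂F/∂y = 4xy^3.

Since d/dx[F] = ∂F/∂x + (∂F/∂y)·y' = 0, solve for y':
  (∂F/∂y)·y' = -∂F/∂x
  dy/dx = -(∂F/∂x)/(∂F/∂y) = -(y^4)/(4xy^3) = -y/(4x)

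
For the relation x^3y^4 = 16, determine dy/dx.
Apply d/dx to both sides, remembering that y depends on x. Each occurrence of y therefore brings in a y' = dy/dx via the chain rule.

With F(x, y) equal to the left-hand side minus the right, differentiate F term by term:
  d/dx[x^3y^4] = 4x^3y^3·y' + 3x^2y^4
  d/dx[-16] = 0
Adding these up, d/dx[F] = 0 becomes
  (3x^2y^4) + (4x^3y^3)·y' = 0,
so isolating y',
  dy/dx = -(3x^2y^4)/(4x^3y^3) = -3y/(4x)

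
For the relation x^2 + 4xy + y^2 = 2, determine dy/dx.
Apply d/dx to both sides, remembering that y depends on x. Each occurrence of y therefore brings in a y' = dy/dx via the chain rule.

With F(x, y) equal to the left-hand side minus the right, differentiate F term by term:
  d/dx[x^2] = 2x
  d/dx[4xy] = 4x·y' + 4y
  d/dx[y^2] = 2y·y'
  d/dx[-2] = 0
Adding these up, d/dx[F] = 0 becomes
  (2x + 4y) + (4x + 2y)·y' = 0,
so isolating y',
  dy/dx = -(2x + 4y)/(4x + 2y) = (-x - 2y)/(2x + y)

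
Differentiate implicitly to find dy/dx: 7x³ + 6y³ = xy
Differentiate both sides with respect to x, treating y as y(x). By the chain rule, any term containing y contributes a factor of y' = dy/dx when we differentiate it.

Move every term to one side and write the relation as F(x, y) = 0. Term by term,
  d/dx[7x^3] = 21x^2
  d/dx[-xy] = -x·y' - y
  d/dx[6y^3] = 18y^2·y'

The pieces without y' make up ∂F/∂x and the coefficient of y' is ∂F/∂y:
  ∂F/∂x = 21x^2 - y,
  ∂F/∂y = -x + 18y^2.

Since d/dx[F] = ∂F/∂x + (∂F/∂y)·y' = 0, solve for y':
  (∂F/∂y)·y' = -∂F/∂x
  dy/dx = -(∂F/∂x)/(∂F/∂y) = -(21x^2 - y)/(-x + 18y^2) = (21x^2 - y)/(x - 18y^2)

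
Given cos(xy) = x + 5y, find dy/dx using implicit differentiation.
Differentiate both sides with respect to x, treating y as y(x). By the chain rule, any term containing y contributes a factor of y' = dy/dx when we differentiate it.

Move every term to one side and write the relation as F(x, y) = 0. Term by term,
  d/dx[-x] = -1
  d/dx[-5y] = -5·y'
  d/dx[cos(xy)] = -(x·y' + y)·sin(xy)

The pieces without y' make up ∂F/∂x and the coefficient of y' is ∂F/∂y:
  ∂F/∂x = -y·sin(xy) - 1,
  ∂F/∂y = -x·sin(xy) - 5.

Since d/dx[F] = ∂F/∂x + (∂F/∂y)·y' = 0, solve for y':
  (∂F/∂y)·y' = -∂F/∂x
  dy/dx = -(∂F/∂x)/(∂F/∂y) = -(-y·sin(xy) - 1)/(-x·sin(xy) - 5) = -(y·sin(xy) + 1)/(x·sin(xy) + 5)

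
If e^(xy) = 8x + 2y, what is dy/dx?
Take d/dx of both sides. Since y is implicitly a function of x, the chain rule attaches a y' = dy/dx factor whenever we differentiate through y.

Set F(x, y) = (left side) − (right side), so the curve is F = 0. Differentiating each term of F:
  d/dx[-8x] = -8
  d/dx[-2y] = -2·y'
  d/dx[e^(xy)] = (x·y' + y)·e^(xy)

Collecting, the y'-free part is the partial derivative in x and the y' coefficient is the partial derivative in y:
  ∂F/∂x = y·e^(xy) - 8
  ∂F/∂y = x·e^(xy) - 2

so d/dx[F(x, y(x))] = ∂F/∂x + (∂F/∂y)·y' = 0. Rearranging,
  dy/dx = -(∂F/∂x)/(∂F/∂y) = -(y·e^(xy) - 8)/(x·e^(xy) - 2) = (-y·e^(xy) + 8)/(x·e^(xy) - 2)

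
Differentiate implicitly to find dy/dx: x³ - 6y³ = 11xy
Apply d/dx to both sides, remembering that y depends on x. Each occurrence of y therefore brings in a y' = dy/dx via the chain rule.

With F(x, y) equal to the left-hand side minus the right, differentiate F term by term:
  d/dx[x^3] = 3x^2
  d/dx[-11xy] = -11x·y' - 11y
  d/dx[-6y^3] = -18y^2·y'
Adding these up, d/dx[F] = 0 becomes
  (3x^2 - 11y) + (-11x - 18y^2)·y' = 0,
so isolating y',
  dy/dx = -(3x^2 - 11y)/(-11x - 18y^2) = (3x^2 - 11y)/(11x + 18y^2)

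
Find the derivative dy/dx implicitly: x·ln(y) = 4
Differentiate the relation implicitly: treat y = y(x) and apply the chain rule, so every y-derivative picks up a y' = dy/dx factor.

With everything moved to the left-hand side, differentiate term by term:
  d/dx[x·ln(y)] = x·y'/y + ln(y)
  d/dx[-4] = 0

Separating the contributions that come from x directly and those that come through y:
  without y':      ln(y)
  multiplying y':  x/y

so (ln(y)) + (x/y)·y' = 0, and therefore
  dy/dx = -(ln(y))/(x/y) = -y·ln(y)/x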